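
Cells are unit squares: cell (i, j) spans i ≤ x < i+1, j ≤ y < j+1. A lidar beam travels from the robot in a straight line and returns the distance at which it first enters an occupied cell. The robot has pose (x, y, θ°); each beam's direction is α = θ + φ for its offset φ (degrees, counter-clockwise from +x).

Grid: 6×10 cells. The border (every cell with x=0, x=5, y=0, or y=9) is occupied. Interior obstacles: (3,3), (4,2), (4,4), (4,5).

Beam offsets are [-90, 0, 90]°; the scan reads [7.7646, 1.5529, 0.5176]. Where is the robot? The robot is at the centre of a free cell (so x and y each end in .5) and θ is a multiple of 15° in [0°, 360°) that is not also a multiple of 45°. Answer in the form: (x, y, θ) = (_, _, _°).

Enumerate (i+0.5, j+0.5, θ) over the 28 free cells and 16 admissible headings. For each, cast all 3 beams and compare to the given ranges.
  (4.5, 1.5, 120°): beam 1 = 0.5774 ≠ 7.7646 ✗
  (3.5, 4.5, 210°): beam 1 = 5.0000 ≠ 7.7646 ✗
  (2.5, 8.5, 120°): beam 1 = 1.0000 ≠ 7.7646 ✗
  …
  (3.5, 8.5, 345°): r_1=7.7646, r_2=1.5529, r_3=0.5176 — all match ✓
Unique over the lattice → pose = (3.5, 8.5, 345°).

(x, y, θ) = (3.5, 8.5, 345°)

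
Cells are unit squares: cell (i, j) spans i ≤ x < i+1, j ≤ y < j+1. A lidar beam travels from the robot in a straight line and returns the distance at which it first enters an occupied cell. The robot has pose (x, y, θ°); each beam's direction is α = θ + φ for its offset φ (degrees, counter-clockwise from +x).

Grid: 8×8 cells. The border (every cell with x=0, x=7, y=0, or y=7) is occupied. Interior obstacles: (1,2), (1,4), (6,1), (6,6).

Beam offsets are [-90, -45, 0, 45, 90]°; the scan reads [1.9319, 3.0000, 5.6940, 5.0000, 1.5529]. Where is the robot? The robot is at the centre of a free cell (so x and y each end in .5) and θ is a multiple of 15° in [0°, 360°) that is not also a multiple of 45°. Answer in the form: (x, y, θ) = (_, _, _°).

(x, y, θ) = (4.5, 6.5, 255°)

Candidates: 32 free-cell centres × 16 headings = 512 poses. Raycast each; keep the one whose scan matches to 4 dp.
  (1.5, 3.5, 60°): beam 1 = 5.0000 ≠ 1.9319 ✗
  (6.5, 2.5, 105°): beam 1 = 0.5176 ≠ 1.9319 ✗
  (3.5, 1.5, 105°): beam 1 = 3.6235 ≠ 1.9319 ✗
  (6.5, 5.5, 330°): beam 1 = 5.1962 ≠ 1.9319 ✗
  (4.5, 5.5, 255°): beam 1 = 3.6235 ≠ 1.9319 ✗
  …
  (4.5, 6.5, 255°): r_1=1.9319, r_2=3.0000, r_3=5.6940, r_4=5.0000, r_5=1.5529 — all match ✓
Unique over the lattice → pose = (4.5, 6.5, 255°).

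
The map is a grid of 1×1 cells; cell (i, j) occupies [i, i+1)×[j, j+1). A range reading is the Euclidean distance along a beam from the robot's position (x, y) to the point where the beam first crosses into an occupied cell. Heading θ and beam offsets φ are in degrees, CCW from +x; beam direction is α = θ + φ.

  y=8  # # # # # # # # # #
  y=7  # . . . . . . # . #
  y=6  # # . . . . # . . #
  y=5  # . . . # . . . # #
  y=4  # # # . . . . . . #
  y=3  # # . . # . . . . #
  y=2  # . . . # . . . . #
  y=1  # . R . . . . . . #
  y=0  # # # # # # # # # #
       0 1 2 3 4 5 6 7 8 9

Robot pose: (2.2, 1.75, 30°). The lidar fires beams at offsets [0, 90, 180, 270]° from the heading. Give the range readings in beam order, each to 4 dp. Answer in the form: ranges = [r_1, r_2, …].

ranges = [2.0785, 1.4434, 1.3856, 0.8660]

beam 1: φ=0°, α=30°
  d=(0.8660,0.5000)  start (2,1)  tX=0.9238 tY=0.5000  stride 1/|dx|=1.1547 1/|dy|=2.0000
    cross y-line → (2,2), t=0.5000
    cross x-line → (3,2), t=0.9238
    cross x-line → (4,2), t=2.0785 (wall)
  → r_1 = 2.0785
beam 2: φ=90°, α=120°
  d=(-0.5000,0.8660)  start (2,1)  tX=0.4000 tY=0.2887  stride 1/|dx|=2.0000 1/|dy|=1.1547
    cross y-line → (2,2), t=0.2887
    cross x-line → (1,2), t=0.4000
    cross y-line → (1,3), t=1.4434 (wall)
  → r_2 = 1.4434
beam 3: φ=180°, α=210°
  d=(-0.8660,-0.5000)  start (2,1)  tX=0.2309 tY=1.5000  stride 1/|dx|=1.1547 1/|dy|=2.0000
    cross x-line → (1,1), t=0.2309
    cross x-line → (0,1), t=1.3856 (wall)
  → r_3 = 1.3856
beam 4: φ=270°, α=300°
  d=(0.5000,-0.8660)  start (2,1)  tX=1.6000 tY=0.8660  stride 1/|dx|=2.0000 1/|dy|=1.1547
    cross y-line → (2,0), t=0.8660 (wall)
  → r_4 = 0.8660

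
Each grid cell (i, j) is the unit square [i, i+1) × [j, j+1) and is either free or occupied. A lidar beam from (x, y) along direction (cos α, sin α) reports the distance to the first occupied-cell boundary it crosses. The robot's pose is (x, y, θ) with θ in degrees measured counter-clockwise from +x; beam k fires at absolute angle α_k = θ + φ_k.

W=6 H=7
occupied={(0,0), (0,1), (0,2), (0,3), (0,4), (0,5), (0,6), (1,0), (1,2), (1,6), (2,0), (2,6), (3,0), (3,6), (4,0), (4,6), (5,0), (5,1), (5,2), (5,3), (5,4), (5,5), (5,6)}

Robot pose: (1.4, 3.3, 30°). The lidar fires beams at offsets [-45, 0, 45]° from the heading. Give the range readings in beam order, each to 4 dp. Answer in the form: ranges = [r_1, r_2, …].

ranges = [3.7270, 4.1569, 2.7952]

beam 1: φ=-45°, α=345°
  direction (0.9659, -0.2588); cell (1,3); t to first gridline: x 0.6212, y 1.1591 (then +1.0353 / +3.8637)
    (2,3) via x @ 0.6212
    (2,2) via y @ 1.1591
    (3,2) via x @ 1.6564
    (4,2) via x @ 2.6917
    (5,2) via x @ 3.7270  # hit
  → r_1 = 3.7270
beam 2: φ=0°, α=30°
  direction (0.8660, 0.5000); cell (1,3); t to first gridline: x 0.6928, y 1.4000 (then +1.1547 / +2.0000)
    (2,3) via x @ 0.6928
    (2,4) via y @ 1.4000
    (3,4) via x @ 1.8475
    (4,4) via x @ 3.0022
    (4,5) via y @ 3.4000
    (5,5) via x @ 4.1569  # hit
  → r_2 = 4.1569
beam 3: φ=45°, α=75°
  direction (0.2588, 0.9659); cell (1,3); t to first gridline: x 2.3182, y 0.7247 (then +3.8637 / +1.0353)
    (1,4) via y @ 0.7247
    (1,5) via y @ 1.7600
    (2,5) via x @ 2.3182
    (2,6) via y @ 2.7952  # hit
  → r_3 = 2.7952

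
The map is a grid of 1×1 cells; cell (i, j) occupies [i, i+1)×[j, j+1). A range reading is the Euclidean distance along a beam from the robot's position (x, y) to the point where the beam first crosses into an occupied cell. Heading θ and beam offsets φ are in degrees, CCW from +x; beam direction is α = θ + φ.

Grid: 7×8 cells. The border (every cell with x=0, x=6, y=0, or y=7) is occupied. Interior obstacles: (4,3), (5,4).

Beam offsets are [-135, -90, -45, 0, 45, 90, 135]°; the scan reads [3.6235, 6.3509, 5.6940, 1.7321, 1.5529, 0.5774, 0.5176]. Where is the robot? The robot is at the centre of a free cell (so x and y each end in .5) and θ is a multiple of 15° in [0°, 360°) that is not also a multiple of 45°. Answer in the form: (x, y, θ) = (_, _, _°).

(x, y, θ) = (2.5, 1.5, 150°)

The pose lattice has 28·16 = 448 candidates. Test each by forward raycasting.
  (5.5, 5.5, 60°): beam 1 = 0.5176 ≠ 3.6235 ✗
  (5.5, 6.5, 105°): beam 1 = 0.5774 ≠ 3.6235 ✗
  (4.5, 6.5, 240°): beam 1 = 0.5176 ≠ 3.6235 ✗
  (2.5, 1.5, 120°): beam 1 = 1.9319 ≠ 3.6235 ✗
  …
  (2.5, 1.5, 150°): r_1=3.6235, r_2=6.3509, r_3=5.6940, r_4=1.7321, r_5=1.5529, r_6=0.5774, r_7=0.5176 — all match ✓
Only this pose fits every beam.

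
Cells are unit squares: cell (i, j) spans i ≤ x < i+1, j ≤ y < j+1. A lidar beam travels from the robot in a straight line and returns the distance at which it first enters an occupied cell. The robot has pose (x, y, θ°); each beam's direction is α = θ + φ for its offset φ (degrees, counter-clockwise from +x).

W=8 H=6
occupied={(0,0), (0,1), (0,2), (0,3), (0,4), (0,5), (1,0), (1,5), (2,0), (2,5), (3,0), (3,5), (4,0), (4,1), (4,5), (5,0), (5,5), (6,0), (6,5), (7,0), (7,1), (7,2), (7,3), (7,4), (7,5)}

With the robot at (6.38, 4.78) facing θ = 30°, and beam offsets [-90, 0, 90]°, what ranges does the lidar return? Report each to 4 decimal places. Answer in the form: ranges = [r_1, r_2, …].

beam 1: φ=-90°, α=300°
  cosα=0.5000 sinα=-0.8660 | (6,4) | tMaxX 1.2400 tMaxY 0.9007 | tΔX 2.0000 tΔY 1.1547
    t=0.9007 [y] (6,3)
    t=1.2400 [x] (7,3) — stop
  → r_1 = 1.2400
beam 2: φ=0°, α=30°
  cosα=0.8660 sinα=0.5000 | (6,4) | tMaxX 0.7159 tMaxY 0.4400 | tΔX 1.1547 tΔY 2.0000
    t=0.4400 [y] (6,5) — stop
  → r_2 = 0.4400
beam 3: φ=90°, α=120°
  cosα=-0.5000 sinα=0.8660 | (6,4) | tMaxX 0.7600 tMaxY 0.2540 | tΔX 2.0000 tΔY 1.1547
    t=0.2540 [y] (6,5) — stop
  → r_3 = 0.2540

ranges = [1.2400, 0.4400, 0.2540]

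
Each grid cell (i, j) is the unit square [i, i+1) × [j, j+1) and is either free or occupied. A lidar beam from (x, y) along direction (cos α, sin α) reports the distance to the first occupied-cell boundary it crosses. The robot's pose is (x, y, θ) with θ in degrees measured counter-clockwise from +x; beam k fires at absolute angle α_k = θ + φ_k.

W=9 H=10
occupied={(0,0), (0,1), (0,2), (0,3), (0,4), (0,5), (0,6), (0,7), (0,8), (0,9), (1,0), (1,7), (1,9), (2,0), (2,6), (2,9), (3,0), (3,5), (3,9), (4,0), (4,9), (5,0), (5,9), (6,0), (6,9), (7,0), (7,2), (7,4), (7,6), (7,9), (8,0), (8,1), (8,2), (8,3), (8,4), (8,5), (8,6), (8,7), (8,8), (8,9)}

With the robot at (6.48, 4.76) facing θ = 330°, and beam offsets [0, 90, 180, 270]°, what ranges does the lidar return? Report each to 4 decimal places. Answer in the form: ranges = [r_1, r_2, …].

beam 1: φ=0°, α=330°
  cosα=0.8660 sinα=-0.5000 | (6,4) | tMaxX 0.6004 tMaxY 1.5200 | tΔX 1.1547 tΔY 2.0000
    t=0.6004 [x] (7,4) — stop
  → r_1 = 0.6004
beam 2: φ=90°, α=60°
  cosα=0.5000 sinα=0.8660 | (6,4) | tMaxX 1.0400 tMaxY 0.2771 | tΔX 2.0000 tΔY 1.1547
    t=0.2771 [y] (6,5)
    t=1.0400 [x] (7,5)
    t=1.4318 [y] (7,6) — stop
  → r_2 = 1.4318
beam 3: φ=180°, α=150°
  cosα=-0.8660 sinα=0.5000 | (6,4) | tMaxX 0.5543 tMaxY 0.4800 | tΔX 1.1547 tΔY 2.0000
    t=0.4800 [y] (6,5)
    t=0.5543 [x] (5,5)
    t=1.7090 [x] (4,5)
    t=2.4800 [y] (4,6)
    t=2.8637 [x] (3,6)
    t=4.0184 [x] (2,6) — stop
  → r_3 = 4.0184
beam 4: φ=270°, α=240°
  cosα=-0.5000 sinα=-0.8660 | (6,4) | tMaxX 0.9600 tMaxY 0.8776 | tΔX 2.0000 tΔY 1.1547
    t=0.8776 [y] (6,3)
    t=0.9600 [x] (5,3)
    t=2.0323 [y] (5,2)
    t=2.9600 [x] (4,2)
    t=3.1870 [y] (4,1)
    t=4.3417 [y] (4,0) — stop
  → r_4 = 4.3417

ranges = [0.6004, 1.4318, 4.0184, 4.3417]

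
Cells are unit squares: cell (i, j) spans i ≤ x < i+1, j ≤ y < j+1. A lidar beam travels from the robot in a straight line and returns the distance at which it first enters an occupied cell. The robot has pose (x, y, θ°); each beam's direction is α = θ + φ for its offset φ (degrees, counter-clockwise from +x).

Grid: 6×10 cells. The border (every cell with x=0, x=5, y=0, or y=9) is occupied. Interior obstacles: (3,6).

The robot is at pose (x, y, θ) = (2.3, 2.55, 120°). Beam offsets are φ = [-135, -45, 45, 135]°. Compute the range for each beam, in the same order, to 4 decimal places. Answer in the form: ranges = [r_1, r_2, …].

ranges = [2.7952, 3.5717, 1.3459, 1.6047]

beam 1: φ=-135°, α=345°
  cosα=0.9659 sinα=-0.2588 | (2,2) | tMaxX 0.7247 tMaxY 2.1250 | tΔX 1.0353 tΔY 3.8637
    t=0.7247 [x] (3,2)
    t=1.7600 [x] (4,2)
    t=2.1250 [y] (4,1)
    t=2.7952 [x] (5,1) — stop
  → r_1 = 2.7952
beam 2: φ=-45°, α=75°
  cosα=0.2588 sinα=0.9659 | (2,2) | tMaxX 2.7046 tMaxY 0.4659 | tΔX 3.8637 tΔY 1.0353
    t=0.4659 [y] (2,3)
    t=1.5012 [y] (2,4)
    t=2.5364 [y] (2,5)
    t=2.7046 [x] (3,5)
    t=3.5717 [y] (3,6) — stop
  → r_2 = 3.5717
beam 3: φ=45°, α=165°
  cosα=-0.9659 sinα=0.2588 | (2,2) | tMaxX 0.3106 tMaxY 1.7387 | tΔX 1.0353 tΔY 3.8637
    t=0.3106 [x] (1,2)
    t=1.3459 [x] (0,2) — stop
  → r_3 = 1.3459
beam 4: φ=135°, α=255°
  cosα=-0.2588 sinα=-0.9659 | (2,2) | tMaxX 1.1591 tMaxY 0.5694 | tΔX 3.8637 tΔY 1.0353
    t=0.5694 [y] (2,1)
    t=1.1591 [x] (1,1)
    t=1.6047 [y] (1,0) — stop
  → r_4 = 1.6047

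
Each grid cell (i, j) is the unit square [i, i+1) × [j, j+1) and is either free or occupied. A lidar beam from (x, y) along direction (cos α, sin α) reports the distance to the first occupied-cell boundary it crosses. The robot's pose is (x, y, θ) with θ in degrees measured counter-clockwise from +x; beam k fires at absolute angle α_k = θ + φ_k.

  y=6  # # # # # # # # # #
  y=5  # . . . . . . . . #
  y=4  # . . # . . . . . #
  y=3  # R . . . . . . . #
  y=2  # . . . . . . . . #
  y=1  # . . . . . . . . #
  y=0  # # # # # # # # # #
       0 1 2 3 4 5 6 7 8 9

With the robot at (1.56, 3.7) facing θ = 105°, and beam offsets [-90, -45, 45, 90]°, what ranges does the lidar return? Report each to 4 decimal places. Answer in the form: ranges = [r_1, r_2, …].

ranges = [1.4908, 2.6558, 0.6466, 0.5798]

beam 1: φ=-90°, α=15°
  cosα=0.9659 sinα=0.2588 | (1,3) | tMaxX 0.4555 tMaxY 1.1591 | tΔX 1.0353 tΔY 3.8637
    t=0.4555 [x] (2,3)
    t=1.1591 [y] (2,4)
    t=1.4908 [x] (3,4) — stop
  → r_1 = 1.4908
beam 2: φ=-45°, α=60°
  cosα=0.5000 sinα=0.8660 | (1,3) | tMaxX 0.8800 tMaxY 0.3464 | tΔX 2.0000 tΔY 1.1547
    t=0.3464 [y] (1,4)
    t=0.8800 [x] (2,4)
    t=1.5011 [y] (2,5)
    t=2.6558 [y] (2,6) — stop
  → r_2 = 2.6558
beam 3: φ=45°, α=150°
  cosα=-0.8660 sinα=0.5000 | (1,3) | tMaxX 0.6466 tMaxY 0.6000 | tΔX 1.1547 tΔY 2.0000
    t=0.6000 [y] (1,4)
    t=0.6466 [x] (0,4) — stop
  → r_3 = 0.6466
beam 4: φ=90°, α=195°
  cosα=-0.9659 sinα=-0.2588 | (1,3) | tMaxX 0.5798 tMaxY 2.7046 | tΔX 1.0353 tΔY 3.8637
    t=0.5798 [x] (0,3) — stop
  → r_4 = 0.5798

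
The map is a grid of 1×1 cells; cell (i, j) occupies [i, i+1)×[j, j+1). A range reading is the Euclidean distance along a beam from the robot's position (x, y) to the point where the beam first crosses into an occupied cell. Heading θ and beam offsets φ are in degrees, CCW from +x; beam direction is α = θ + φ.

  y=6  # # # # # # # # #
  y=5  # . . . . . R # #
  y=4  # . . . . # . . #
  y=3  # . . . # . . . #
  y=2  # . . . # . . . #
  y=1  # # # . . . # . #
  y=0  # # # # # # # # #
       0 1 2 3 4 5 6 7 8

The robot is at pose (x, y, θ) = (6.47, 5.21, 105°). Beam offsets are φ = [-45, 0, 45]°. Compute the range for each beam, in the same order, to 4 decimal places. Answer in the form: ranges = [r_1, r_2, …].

ranges = [0.9122, 0.8179, 1.5800]

beam 1: φ=-45°, α=60°
  d=(0.5000,0.8660)  start (6,5)  tX=1.0600 tY=0.9122  stride 1/|dx|=2.0000 1/|dy|=1.1547
    cross y-line → (6,6), t=0.9122 (wall)
  → r_1 = 0.9122
beam 2: φ=0°, α=105°
  d=(-0.2588,0.9659)  start (6,5)  tX=1.8159 tY=0.8179  stride 1/|dx|=3.8637 1/|dy|=1.0353
    cross y-line → (6,6), t=0.8179 (wall)
  → r_2 = 0.8179
beam 3: φ=45°, α=150°
  d=(-0.8660,0.5000)  start (6,5)  tX=0.5427 tY=1.5800  stride 1/|dx|=1.1547 1/|dy|=2.0000
    cross x-line → (5,5), t=0.5427
    cross y-line → (5,6), t=1.5800 (wall)
  → r_3 = 1.5800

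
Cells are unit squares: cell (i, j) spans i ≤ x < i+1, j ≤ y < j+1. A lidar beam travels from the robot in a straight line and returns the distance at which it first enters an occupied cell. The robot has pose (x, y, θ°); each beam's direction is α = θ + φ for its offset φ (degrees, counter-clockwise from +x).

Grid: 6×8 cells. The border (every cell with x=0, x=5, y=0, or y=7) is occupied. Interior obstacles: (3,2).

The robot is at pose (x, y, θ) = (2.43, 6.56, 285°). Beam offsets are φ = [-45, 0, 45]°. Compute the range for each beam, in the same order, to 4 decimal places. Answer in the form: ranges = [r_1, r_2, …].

beam 1: φ=-45°, α=240°
  d=(-0.5000,-0.8660)  start (2,6)  tX=0.8600 tY=0.6466  stride 1/|dx|=2.0000 1/|dy|=1.1547
    cross y-line → (2,5), t=0.6466
    cross x-line → (1,5), t=0.8600
    cross y-line → (1,4), t=1.8013
    cross x-line → (0,4), t=2.8600 (wall)
  → r_1 = 2.8600
beam 2: φ=0°, α=285°
  d=(0.2588,-0.9659)  start (2,6)  tX=2.2023 tY=0.5798  stride 1/|dx|=3.8637 1/|dy|=1.0353
    cross y-line → (2,5), t=0.5798
    cross y-line → (2,4), t=1.6150
    cross x-line → (3,4), t=2.2023
    cross y-line → (3,3), t=2.6503
    cross y-line → (3,2), t=3.6856 (wall)
  → r_2 = 3.6856
beam 3: φ=45°, α=330°
  d=(0.8660,-0.5000)  start (2,6)  tX=0.6582 tY=1.1200  stride 1/|dx|=1.1547 1/|dy|=2.0000
    cross x-line → (3,6), t=0.6582
    cross y-line → (3,5), t=1.1200
    cross x-line → (4,5), t=1.8129
    cross x-line → (5,5), t=2.9676 (wall)
  → r_3 = 2.9676

ranges = [2.8600, 3.6856, 2.9676]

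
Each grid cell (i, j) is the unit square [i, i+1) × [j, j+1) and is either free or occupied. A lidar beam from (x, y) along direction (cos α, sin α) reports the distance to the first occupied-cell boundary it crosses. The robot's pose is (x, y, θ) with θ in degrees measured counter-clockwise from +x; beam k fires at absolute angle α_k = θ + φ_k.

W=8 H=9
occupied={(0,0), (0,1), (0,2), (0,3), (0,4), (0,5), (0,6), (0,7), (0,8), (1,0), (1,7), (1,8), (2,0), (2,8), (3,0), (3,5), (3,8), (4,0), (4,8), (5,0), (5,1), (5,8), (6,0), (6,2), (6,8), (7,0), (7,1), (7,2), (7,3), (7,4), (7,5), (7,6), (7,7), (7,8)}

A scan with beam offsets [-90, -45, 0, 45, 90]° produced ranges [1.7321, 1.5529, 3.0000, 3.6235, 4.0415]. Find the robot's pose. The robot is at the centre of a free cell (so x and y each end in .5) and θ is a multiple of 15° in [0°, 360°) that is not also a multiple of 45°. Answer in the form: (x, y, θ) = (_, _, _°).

Candidates: 38 free-cell centres × 16 headings = 608 poses. Raycast each; keep the one whose scan matches to 4 dp.
  (3.5, 1.5, 255°): beam 1 = 2.5882 ≠ 1.7321 ✗
  (3.5, 2.5, 30°): beam 2 = 1.9319 ≠ 1.5529 ✗
  (1.5, 4.5, 210°): beam 1 = 1.0000 ≠ 1.7321 ✗
  (3.5, 4.5, 300°): beam 1 = 2.8868 ≠ 1.7321 ✗
  …
  (2.5, 4.5, 240°): r_1=1.7321, r_2=1.5529, r_3=3.0000, r_4=3.6235, r_5=4.0415 — all match ✓
Unique over the lattice → pose = (2.5, 4.5, 240°).

(x, y, θ) = (2.5, 4.5, 240°)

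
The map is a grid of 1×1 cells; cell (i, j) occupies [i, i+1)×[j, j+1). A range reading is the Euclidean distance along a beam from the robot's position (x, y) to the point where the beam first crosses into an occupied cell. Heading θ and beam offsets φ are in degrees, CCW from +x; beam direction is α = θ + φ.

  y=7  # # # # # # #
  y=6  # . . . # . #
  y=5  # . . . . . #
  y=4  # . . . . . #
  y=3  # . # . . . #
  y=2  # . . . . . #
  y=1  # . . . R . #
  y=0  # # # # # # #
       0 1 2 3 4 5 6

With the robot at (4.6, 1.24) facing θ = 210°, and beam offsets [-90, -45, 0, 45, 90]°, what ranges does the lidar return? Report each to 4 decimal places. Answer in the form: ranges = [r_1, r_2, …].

ranges = [6.6511, 3.7270, 0.4800, 0.2485, 0.2771]

beam 1: φ=-90°, α=120°
  cosα=-0.5000 sinα=0.8660 | (4,1) | tMaxX 1.2000 tMaxY 0.8776 | tΔX 2.0000 tΔY 1.1547
    t=0.8776 [y] (4,2)
    t=1.2000 [x] (3,2)
    t=2.0323 [y] (3,3)
    t=3.1870 [y] (3,4)
    t=3.2000 [x] (2,4)
    t=4.3417 [y] (2,5)
    t=5.2000 [x] (1,5)
    t=5.4964 [y] (1,6)
    t=6.6511 [y] (1,7) — stop
  → r_1 = 6.6511
beam 2: φ=-45°, α=165°
  cosα=-0.9659 sinα=0.2588 | (4,1) | tMaxX 0.6212 tMaxY 2.9364 | tΔX 1.0353 tΔY 3.8637
    t=0.6212 [x] (3,1)
    t=1.6564 [x] (2,1)
    t=2.6917 [x] (1,1)
    t=2.9364 [y] (1,2)
    t=3.7270 [x] (0,2) — stop
  → r_2 = 3.7270
beam 3: φ=0°, α=210°
  cosα=-0.8660 sinα=-0.5000 | (4,1) | tMaxX 0.6928 tMaxY 0.4800 | tΔX 1.1547 tΔY 2.0000
    t=0.4800 [y] (4,0) — stop
  → r_3 = 0.4800
beam 4: φ=45°, α=255°
  cosα=-0.2588 sinα=-0.9659 | (4,1) | tMaxX 2.3182 tMaxY 0.2485 | tΔX 3.8637 tΔY 1.0353
    t=0.2485 [y] (4,0) — stop
  → r_4 = 0.2485
beam 5: φ=90°, α=300°
  cosα=0.5000 sinα=-0.8660 | (4,1) | tMaxX 0.8000 tMaxY 0.2771 | tΔX 2.0000 tΔY 1.1547
    t=0.2771 [y] (4,0) — stop
  → r_5 = 0.2771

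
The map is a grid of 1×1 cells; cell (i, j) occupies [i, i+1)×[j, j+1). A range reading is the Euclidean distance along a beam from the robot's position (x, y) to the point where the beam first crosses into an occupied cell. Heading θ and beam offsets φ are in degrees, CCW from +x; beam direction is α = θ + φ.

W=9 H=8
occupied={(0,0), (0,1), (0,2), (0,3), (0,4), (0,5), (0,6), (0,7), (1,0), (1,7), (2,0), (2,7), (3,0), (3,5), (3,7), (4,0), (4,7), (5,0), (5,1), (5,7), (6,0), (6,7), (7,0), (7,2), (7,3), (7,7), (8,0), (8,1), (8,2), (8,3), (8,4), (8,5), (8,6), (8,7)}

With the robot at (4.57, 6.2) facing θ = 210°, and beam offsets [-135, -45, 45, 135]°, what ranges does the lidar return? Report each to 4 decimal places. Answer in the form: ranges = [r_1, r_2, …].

beam 1: φ=-135°, α=75°
  cosα=0.2588 sinα=0.9659 | (4,6) | tMaxX 1.6614 tMaxY 0.8282 | tΔX 3.8637 tΔY 1.0353
    t=0.8282 [y] (4,7) — stop
  → r_1 = 0.8282
beam 2: φ=-45°, α=165°
  cosα=-0.9659 sinα=0.2588 | (4,6) | tMaxX 0.5901 tMaxY 3.0910 | tΔX 1.0353 tΔY 3.8637
    t=0.5901 [x] (3,6)
    t=1.6254 [x] (2,6)
    t=2.6607 [x] (1,6)
    t=3.0910 [y] (1,7) — stop
  → r_2 = 3.0910
beam 3: φ=45°, α=255°
  cosα=-0.2588 sinα=-0.9659 | (4,6) | tMaxX 2.2023 tMaxY 0.2071 | tΔX 3.8637 tΔY 1.0353
    t=0.2071 [y] (4,5)
    t=1.2423 [y] (4,4)
    t=2.2023 [x] (3,4)
    t=2.2776 [y] (3,3)
    t=3.3129 [y] (3,2)
    t=4.3482 [y] (3,1)
    t=5.3834 [y] (3,0) — stop
  → r_3 = 5.3834
beam 4: φ=135°, α=345°
  cosα=0.9659 sinα=-0.2588 | (4,6) | tMaxX 0.4452 tMaxY 0.7727 | tΔX 1.0353 tΔY 3.8637
    t=0.4452 [x] (5,6)
    t=0.7727 [y] (5,5)
    t=1.4804 [x] (6,5)
    t=2.5157 [x] (7,5)
    t=3.5510 [x] (8,5) — stop
  → r_4 = 3.5510

ranges = [0.8282, 3.0910, 5.3834, 3.5510]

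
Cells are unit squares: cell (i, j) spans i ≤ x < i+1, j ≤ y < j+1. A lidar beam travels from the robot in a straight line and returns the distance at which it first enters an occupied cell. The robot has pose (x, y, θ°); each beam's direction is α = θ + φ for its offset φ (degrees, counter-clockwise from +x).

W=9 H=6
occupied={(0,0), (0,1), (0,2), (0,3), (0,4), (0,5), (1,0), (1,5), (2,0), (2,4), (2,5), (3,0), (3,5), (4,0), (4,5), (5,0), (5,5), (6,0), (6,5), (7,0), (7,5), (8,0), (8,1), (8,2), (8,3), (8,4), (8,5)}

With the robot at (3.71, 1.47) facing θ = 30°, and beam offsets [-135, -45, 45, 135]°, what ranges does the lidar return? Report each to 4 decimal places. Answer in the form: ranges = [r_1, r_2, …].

ranges = [0.4866, 1.8159, 3.6545, 2.8056]

beam 1: φ=-135°, α=255°
  cosα=-0.2588 sinα=-0.9659 | (3,1) | tMaxX 2.7432 tMaxY 0.4866 | tΔX 3.8637 tΔY 1.0353
    t=0.4866 [y] (3,0) — stop
  → r_1 = 0.4866
beam 2: φ=-45°, α=345°
  cosα=0.9659 sinα=-0.2588 | (3,1) | tMaxX 0.3002 tMaxY 1.8159 | tΔX 1.0353 tΔY 3.8637
    t=0.3002 [x] (4,1)
    t=1.3355 [x] (5,1)
    t=1.8159 [y] (5,0) — stop
  → r_2 = 1.8159
beam 3: φ=45°, α=75°
  cosα=0.2588 sinα=0.9659 | (3,1) | tMaxX 1.1205 tMaxY 0.5487 | tΔX 3.8637 tΔY 1.0353
    t=0.5487 [y] (3,2)
    t=1.1205 [x] (4,2)
    t=1.5840 [y] (4,3)
    t=2.6192 [y] (4,4)
    t=3.6545 [y] (4,5) — stop
  → r_3 = 3.6545
beam 4: φ=135°, α=165°
  cosα=-0.9659 sinα=0.2588 | (3,1) | tMaxX 0.7350 tMaxY 2.0478 | tΔX 1.0353 tΔY 3.8637
    t=0.7350 [x] (2,1)
    t=1.7703 [x] (1,1)
    t=2.0478 [y] (1,2)
    t=2.8056 [x] (0,2) — stop
  → r_4 = 2.8056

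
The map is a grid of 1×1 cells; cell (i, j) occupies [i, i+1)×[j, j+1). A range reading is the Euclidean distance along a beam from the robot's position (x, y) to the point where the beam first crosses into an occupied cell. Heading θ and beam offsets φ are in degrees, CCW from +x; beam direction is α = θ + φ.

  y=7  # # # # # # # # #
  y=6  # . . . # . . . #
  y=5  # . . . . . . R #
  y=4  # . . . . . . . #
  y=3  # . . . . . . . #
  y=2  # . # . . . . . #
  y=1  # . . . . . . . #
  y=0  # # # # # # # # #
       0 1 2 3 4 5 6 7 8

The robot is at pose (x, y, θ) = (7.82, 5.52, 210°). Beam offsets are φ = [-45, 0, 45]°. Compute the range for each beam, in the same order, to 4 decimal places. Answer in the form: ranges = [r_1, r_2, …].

beam 1: φ=-45°, α=165°
  dir = (cos 165°, sin 165°) = (-0.9659, 0.2588); from cell (7,5)
  next x-line at t=0.8489, next y-line at t=1.8546; Δt_x=1.0353, Δt_y=3.8637
    x: enter (6,5) at t=0.8489
    y: enter (6,6) at t=1.8546
    x: enter (5,6) at t=1.8842
    x: enter (4,6) at t=2.9195 ← occupied
  → r_1 = 2.9195
beam 2: φ=0°, α=210°
  dir = (cos 210°, sin 210°) = (-0.8660, -0.5000); from cell (7,5)
  next x-line at t=0.9469, next y-line at t=1.0400; Δt_x=1.1547, Δt_y=2.0000
    x: enter (6,5) at t=0.9469
    y: enter (6,4) at t=1.0400
    x: enter (5,4) at t=2.1016
    y: enter (5,3) at t=3.0400
    x: enter (4,3) at t=3.2563
    x: enter (3,3) at t=4.4110
    y: enter (3,2) at t=5.0400
    x: enter (2,2) at t=5.5657 ← occupied
  → r_2 = 5.5657
beam 3: φ=45°, α=255°
  dir = (cos 255°, sin 255°) = (-0.2588, -0.9659); from cell (7,5)
  next x-line at t=3.1682, next y-line at t=0.5383; Δt_x=3.8637, Δt_y=1.0353
    y: enter (7,4) at t=0.5383
    y: enter (7,3) at t=1.5736
    y: enter (7,2) at t=2.6089
    x: enter (6,2) at t=3.1682
    y: enter (6,1) at t=3.6442
    y: enter (6,0) at t=4.6794 ← occupied
  → r_3 = 4.6794

ranges = [2.9195, 5.5657, 4.6794]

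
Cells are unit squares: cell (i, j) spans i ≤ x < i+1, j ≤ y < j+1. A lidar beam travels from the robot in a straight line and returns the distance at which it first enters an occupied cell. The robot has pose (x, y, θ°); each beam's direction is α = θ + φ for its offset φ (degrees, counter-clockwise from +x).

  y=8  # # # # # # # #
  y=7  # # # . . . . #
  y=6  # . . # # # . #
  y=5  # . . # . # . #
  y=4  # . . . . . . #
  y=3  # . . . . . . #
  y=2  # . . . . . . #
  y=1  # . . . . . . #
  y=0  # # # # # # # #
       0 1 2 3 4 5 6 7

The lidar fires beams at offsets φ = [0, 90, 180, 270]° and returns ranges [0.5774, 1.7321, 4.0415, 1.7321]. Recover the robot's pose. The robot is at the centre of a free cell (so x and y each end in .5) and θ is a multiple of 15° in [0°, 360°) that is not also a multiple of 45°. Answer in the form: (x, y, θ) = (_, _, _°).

The pose lattice has 35·16 = 560 candidates. Test each by forward raycasting.
  (4.5, 4.5, 255°): beam 1 = 3.6235 ≠ 0.5774 ✗
  (6.5, 6.5, 60°): beam 1 = 1.0000 ≠ 0.5774 ✗
  (2.5, 3.5, 210°): beam 1 = 1.7321 ≠ 0.5774 ✗
  (1.5, 5.5, 105°): beam 1 = 1.5529 ≠ 0.5774 ✗
  …
  (5.5, 4.5, 60°): r_1=0.5774, r_2=1.7321, r_3=4.0415, r_4=1.7321 — all match ✓
Unique over the lattice → pose = (5.5, 4.5, 60°).

(x, y, θ) = (5.5, 4.5, 60°)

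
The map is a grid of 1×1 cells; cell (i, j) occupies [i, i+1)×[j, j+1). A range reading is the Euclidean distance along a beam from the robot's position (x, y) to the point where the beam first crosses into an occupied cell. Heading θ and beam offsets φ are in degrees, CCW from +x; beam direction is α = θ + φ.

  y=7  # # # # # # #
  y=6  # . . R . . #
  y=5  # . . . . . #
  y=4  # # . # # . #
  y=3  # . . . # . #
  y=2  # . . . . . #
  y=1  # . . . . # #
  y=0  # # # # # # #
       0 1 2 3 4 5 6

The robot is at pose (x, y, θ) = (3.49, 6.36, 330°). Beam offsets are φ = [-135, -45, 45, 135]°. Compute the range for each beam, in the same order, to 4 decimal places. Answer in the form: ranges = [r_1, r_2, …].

beam 1: φ=-135°, α=195°
  d=(-0.9659,-0.2588)  start (3,6)  tX=0.5073 tY=1.3909  stride 1/|dx|=1.0353 1/|dy|=3.8637
    cross x-line → (2,6), t=0.5073
    cross y-line → (2,5), t=1.3909
    cross x-line → (1,5), t=1.5426
    cross x-line → (0,5), t=2.5778 (wall)
  → r_1 = 2.5778
beam 2: φ=-45°, α=285°
  d=(0.2588,-0.9659)  start (3,6)  tX=1.9705 tY=0.3727  stride 1/|dx|=3.8637 1/|dy|=1.0353
    cross y-line → (3,5), t=0.3727
    cross y-line → (3,4), t=1.4080 (wall)
  → r_2 = 1.4080
beam 3: φ=45°, α=15°
  d=(0.9659,0.2588)  start (3,6)  tX=0.5280 tY=2.4728  stride 1/|dx|=1.0353 1/|dy|=3.8637
    cross x-line → (4,6), t=0.5280
    cross x-line → (5,6), t=1.5633
    cross y-line → (5,7), t=2.4728 (wall)
  → r_3 = 2.4728
beam 4: φ=135°, α=105°
  d=(-0.2588,0.9659)  start (3,6)  tX=1.8932 tY=0.6626  stride 1/|dx|=3.8637 1/|dy|=1.0353
    cross y-line → (3,7), t=0.6626 (wall)
  → r_4 = 0.6626

ranges = [2.5778, 1.4080, 2.4728, 0.6626]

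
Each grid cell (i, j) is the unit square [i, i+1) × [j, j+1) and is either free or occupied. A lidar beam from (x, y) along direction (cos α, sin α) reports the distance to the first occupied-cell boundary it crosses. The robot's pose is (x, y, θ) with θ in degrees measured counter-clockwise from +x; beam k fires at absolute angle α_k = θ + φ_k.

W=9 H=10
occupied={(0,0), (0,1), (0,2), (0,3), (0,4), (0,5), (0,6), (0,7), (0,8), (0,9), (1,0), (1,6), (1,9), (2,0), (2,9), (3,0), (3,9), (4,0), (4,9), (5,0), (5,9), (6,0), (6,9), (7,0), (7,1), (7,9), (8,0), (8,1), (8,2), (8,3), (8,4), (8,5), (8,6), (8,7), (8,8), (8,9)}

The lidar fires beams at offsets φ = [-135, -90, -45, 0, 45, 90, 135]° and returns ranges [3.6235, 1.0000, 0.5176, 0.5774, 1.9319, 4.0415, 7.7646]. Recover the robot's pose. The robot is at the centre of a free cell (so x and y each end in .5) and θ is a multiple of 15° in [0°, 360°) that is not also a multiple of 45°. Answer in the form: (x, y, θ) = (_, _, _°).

Enumerate (i+0.5, j+0.5, θ) over the 54 free cells and 16 admissible headings. For each, cast all 7 beams and compare to the given ranges.
  (4.5, 7.5, 240°): beam 1 = 1.5529 ≠ 3.6235 ✗
  (7.5, 3.5, 105°): beam 1 = 0.5774 ≠ 3.6235 ✗
  (4.5, 6.5, 345°): beam 1 = 4.0415 ≠ 3.6235 ✗
  …
  (4.5, 1.5, 300°): r_1=3.6235, r_2=1.0000, r_3=0.5176, r_4=0.5774, r_5=1.9319, r_6=4.0415, r_7=7.7646 — all match ✓
No second candidate reproduces the full scan.

(x, y, θ) = (4.5, 1.5, 300°)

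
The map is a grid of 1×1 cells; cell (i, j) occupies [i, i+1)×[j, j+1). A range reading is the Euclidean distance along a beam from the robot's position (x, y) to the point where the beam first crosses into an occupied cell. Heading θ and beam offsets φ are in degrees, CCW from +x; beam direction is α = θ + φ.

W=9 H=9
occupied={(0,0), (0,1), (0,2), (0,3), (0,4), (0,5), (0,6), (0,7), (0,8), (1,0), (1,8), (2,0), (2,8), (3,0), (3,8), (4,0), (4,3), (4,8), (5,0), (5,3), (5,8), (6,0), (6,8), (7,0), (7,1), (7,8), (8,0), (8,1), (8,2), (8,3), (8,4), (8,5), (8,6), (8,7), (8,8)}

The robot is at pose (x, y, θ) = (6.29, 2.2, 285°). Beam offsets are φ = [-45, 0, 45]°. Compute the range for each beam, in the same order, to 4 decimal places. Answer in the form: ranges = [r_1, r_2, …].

beam 1: φ=-45°, α=240°
  d=(-0.5000,-0.8660)  start (6,2)  tX=0.5800 tY=0.2309  stride 1/|dx|=2.0000 1/|dy|=1.1547
    cross y-line → (6,1), t=0.2309
    cross x-line → (5,1), t=0.5800
    cross y-line → (5,0), t=1.3856 (wall)
  → r_1 = 1.3856
beam 2: φ=0°, α=285°
  d=(0.2588,-0.9659)  start (6,2)  tX=2.7432 tY=0.2071  stride 1/|dx|=3.8637 1/|dy|=1.0353
    cross y-line → (6,1), t=0.2071
    cross y-line → (6,0), t=1.2423 (wall)
  → r_2 = 1.2423
beam 3: φ=45°, α=330°
  d=(0.8660,-0.5000)  start (6,2)  tX=0.8198 tY=0.4000  stride 1/|dx|=1.1547 1/|dy|=2.0000
    cross y-line → (6,1), t=0.4000
    cross x-line → (7,1), t=0.8198 (wall)
  → r_3 = 0.8198

ranges = [1.3856, 1.2423, 0.8198]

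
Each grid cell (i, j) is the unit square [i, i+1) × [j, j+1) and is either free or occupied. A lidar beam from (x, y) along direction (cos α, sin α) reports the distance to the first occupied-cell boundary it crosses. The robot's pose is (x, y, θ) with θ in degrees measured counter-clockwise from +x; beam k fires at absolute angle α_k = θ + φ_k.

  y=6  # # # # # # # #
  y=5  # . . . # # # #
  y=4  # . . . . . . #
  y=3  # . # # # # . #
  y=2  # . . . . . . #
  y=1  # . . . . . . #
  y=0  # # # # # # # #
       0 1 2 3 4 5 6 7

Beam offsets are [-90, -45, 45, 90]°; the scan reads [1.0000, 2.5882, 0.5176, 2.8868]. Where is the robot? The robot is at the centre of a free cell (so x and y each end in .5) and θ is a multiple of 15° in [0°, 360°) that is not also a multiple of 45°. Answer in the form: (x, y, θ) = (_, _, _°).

Enumerate (i+0.5, j+0.5, θ) over the 23 free cells and 16 admissible headings. For each, cast all 4 beams and compare to the given ranges.
  (6.5, 3.5, 30°): beam 2 = 0.5176 ≠ 2.5882 ✗
  (5.5, 4.5, 165°): beam 1 = 0.5176 ≠ 1.0000 ✗
  (6.5, 4.5, 345°): beam 1 = 3.6235 ≠ 1.0000 ✗
  …
  (1.5, 3.5, 330°): r_1=1.0000, r_2=2.5882, r_3=0.5176, r_4=2.8868 — all match ✓
Only this pose fits every beam.

(x, y, θ) = (1.5, 3.5, 330°)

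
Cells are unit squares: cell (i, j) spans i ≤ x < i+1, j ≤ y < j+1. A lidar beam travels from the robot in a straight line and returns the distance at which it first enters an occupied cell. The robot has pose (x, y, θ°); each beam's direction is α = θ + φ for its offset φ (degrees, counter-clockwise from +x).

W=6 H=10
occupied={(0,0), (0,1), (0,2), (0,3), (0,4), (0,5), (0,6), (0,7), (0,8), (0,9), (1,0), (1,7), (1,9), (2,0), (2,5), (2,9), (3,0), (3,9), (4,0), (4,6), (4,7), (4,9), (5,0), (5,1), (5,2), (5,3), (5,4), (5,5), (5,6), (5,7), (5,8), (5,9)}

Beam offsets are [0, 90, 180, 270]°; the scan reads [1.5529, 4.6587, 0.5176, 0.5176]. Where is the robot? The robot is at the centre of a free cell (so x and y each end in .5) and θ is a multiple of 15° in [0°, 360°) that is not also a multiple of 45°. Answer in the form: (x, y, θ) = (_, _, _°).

The pose lattice has 28·16 = 448 candidates. Test each by forward raycasting.
  (2.5, 6.5, 255°): beam 1 = 0.5176 ≠ 1.5529 ✗
  (1.5, 4.5, 300°): beam 1 = 4.0415 ≠ 1.5529 ✗
  (3.5, 1.5, 345°): beam 3 = 2.5882 ≠ 0.5176 ✗
  …
  (4.5, 5.5, 165°): r_1=1.5529, r_2=4.6587, r_3=0.5176, r_4=0.5176 — all match ✓
No second candidate reproduces the full scan.

(x, y, θ) = (4.5, 5.5, 165°)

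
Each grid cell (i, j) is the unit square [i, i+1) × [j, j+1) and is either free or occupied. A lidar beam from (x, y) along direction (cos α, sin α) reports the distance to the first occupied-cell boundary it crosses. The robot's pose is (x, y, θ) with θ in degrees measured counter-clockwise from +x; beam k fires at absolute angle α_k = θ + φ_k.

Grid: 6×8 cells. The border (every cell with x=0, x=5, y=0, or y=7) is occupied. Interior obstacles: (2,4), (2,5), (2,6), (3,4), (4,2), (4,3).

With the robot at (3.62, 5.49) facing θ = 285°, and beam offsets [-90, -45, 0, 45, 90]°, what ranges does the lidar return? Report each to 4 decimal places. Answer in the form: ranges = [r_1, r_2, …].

beam 1: φ=-90°, α=195°
  d=(-0.9659,-0.2588)  start (3,5)  tX=0.6419 tY=1.8932  stride 1/|dx|=1.0353 1/|dy|=3.8637
    cross x-line → (2,5), t=0.6419 (wall)
  → r_1 = 0.6419
beam 2: φ=-45°, α=240°
  d=(-0.5000,-0.8660)  start (3,5)  tX=1.2400 tY=0.5658  stride 1/|dx|=2.0000 1/|dy|=1.1547
    cross y-line → (3,4), t=0.5658 (wall)
  → r_2 = 0.5658
beam 3: φ=0°, α=285°
  d=(0.2588,-0.9659)  start (3,5)  tX=1.4682 tY=0.5073  stride 1/|dx|=3.8637 1/|dy|=1.0353
    cross y-line → (3,4), t=0.5073 (wall)
  → r_3 = 0.5073
beam 4: φ=45°, α=330°
  d=(0.8660,-0.5000)  start (3,5)  tX=0.4388 tY=0.9800  stride 1/|dx|=1.1547 1/|dy|=2.0000
    cross x-line → (4,5), t=0.4388
    cross y-line → (4,4), t=0.9800
    cross x-line → (5,4), t=1.5935 (wall)
  → r_4 = 1.5935
beam 5: φ=90°, α=15°
  d=(0.9659,0.2588)  start (3,5)  tX=0.3934 tY=1.9705  stride 1/|dx|=1.0353 1/|dy|=3.8637
    cross x-line → (4,5), t=0.3934
    cross x-line → (5,5), t=1.4287 (wall)
  → r_5 = 1.4287

ranges = [0.6419, 0.5658, 0.5073, 1.5935, 1.4287]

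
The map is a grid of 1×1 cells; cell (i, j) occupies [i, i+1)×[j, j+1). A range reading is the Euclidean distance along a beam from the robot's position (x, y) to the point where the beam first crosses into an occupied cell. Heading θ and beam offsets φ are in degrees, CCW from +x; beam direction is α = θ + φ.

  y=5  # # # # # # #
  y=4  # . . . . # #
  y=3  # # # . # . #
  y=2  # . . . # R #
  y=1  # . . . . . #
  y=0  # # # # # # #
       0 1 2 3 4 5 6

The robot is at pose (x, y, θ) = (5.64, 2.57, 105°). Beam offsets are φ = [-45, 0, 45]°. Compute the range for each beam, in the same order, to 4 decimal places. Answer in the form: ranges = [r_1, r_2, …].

ranges = [0.7200, 1.4804, 0.7390]

beam 1: φ=-45°, α=60°
  cosα=0.5000 sinα=0.8660 | (5,2) | tMaxX 0.7200 tMaxY 0.4965 | tΔX 2.0000 tΔY 1.1547
    t=0.4965 [y] (5,3)
    t=0.7200 [x] (6,3) — stop
  → r_1 = 0.7200
beam 2: φ=0°, α=105°
  cosα=-0.2588 sinα=0.9659 | (5,2) | tMaxX 2.4728 tMaxY 0.4452 | tΔX 3.8637 tΔY 1.0353
    t=0.4452 [y] (5,3)
    t=1.4804 [y] (5,4) — stop
  → r_2 = 1.4804
beam 3: φ=45°, α=150°
  cosα=-0.8660 sinα=0.5000 | (5,2) | tMaxX 0.7390 tMaxY 0.8600 | tΔX 1.1547 tΔY 2.0000
    t=0.7390 [x] (4,2) — stop
  → r_3 = 0.7390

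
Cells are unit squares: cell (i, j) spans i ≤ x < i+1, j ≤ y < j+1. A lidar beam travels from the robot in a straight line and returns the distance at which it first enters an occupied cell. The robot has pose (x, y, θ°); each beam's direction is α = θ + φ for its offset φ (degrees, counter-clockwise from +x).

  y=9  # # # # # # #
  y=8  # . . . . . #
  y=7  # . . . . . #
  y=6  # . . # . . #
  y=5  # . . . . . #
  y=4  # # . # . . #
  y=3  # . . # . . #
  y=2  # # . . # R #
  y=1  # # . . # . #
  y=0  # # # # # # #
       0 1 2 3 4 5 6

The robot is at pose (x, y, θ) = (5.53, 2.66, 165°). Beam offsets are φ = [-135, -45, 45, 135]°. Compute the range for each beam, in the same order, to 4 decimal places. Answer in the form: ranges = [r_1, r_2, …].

ranges = [0.5427, 3.8567, 0.6120, 0.9400]

beam 1: φ=-135°, α=30°
  d=(0.8660,0.5000)  start (5,2)  tX=0.5427 tY=0.6800  stride 1/|dx|=1.1547 1/|dy|=2.0000
    cross x-line → (6,2), t=0.5427 (wall)
  → r_1 = 0.5427
beam 2: φ=-45°, α=120°
  d=(-0.5000,0.8660)  start (5,2)  tX=1.0600 tY=0.3926  stride 1/|dx|=2.0000 1/|dy|=1.1547
    cross y-line → (5,3), t=0.3926
    cross x-line → (4,3), t=1.0600
    cross y-line → (4,4), t=1.5473
    cross y-line → (4,5), t=2.7020
    cross x-line → (3,5), t=3.0600
    cross y-line → (3,6), t=3.8567 (wall)
  → r_2 = 3.8567
beam 3: φ=45°, α=210°
  d=(-0.8660,-0.5000)  start (5,2)  tX=0.6120 tY=1.3200  stride 1/|dx|=1.1547 1/|dy|=2.0000
    cross x-line → (4,2), t=0.6120 (wall)
  → r_3 = 0.6120
beam 4: φ=135°, α=300°
  d=(0.5000,-0.8660)  start (5,2)  tX=0.9400 tY=0.7621  stride 1/|dx|=2.0000 1/|dy|=1.1547
    cross y-line → (5,1), t=0.7621
    cross x-line → (6,1), t=0.9400 (wall)
  → r_4 = 0.9400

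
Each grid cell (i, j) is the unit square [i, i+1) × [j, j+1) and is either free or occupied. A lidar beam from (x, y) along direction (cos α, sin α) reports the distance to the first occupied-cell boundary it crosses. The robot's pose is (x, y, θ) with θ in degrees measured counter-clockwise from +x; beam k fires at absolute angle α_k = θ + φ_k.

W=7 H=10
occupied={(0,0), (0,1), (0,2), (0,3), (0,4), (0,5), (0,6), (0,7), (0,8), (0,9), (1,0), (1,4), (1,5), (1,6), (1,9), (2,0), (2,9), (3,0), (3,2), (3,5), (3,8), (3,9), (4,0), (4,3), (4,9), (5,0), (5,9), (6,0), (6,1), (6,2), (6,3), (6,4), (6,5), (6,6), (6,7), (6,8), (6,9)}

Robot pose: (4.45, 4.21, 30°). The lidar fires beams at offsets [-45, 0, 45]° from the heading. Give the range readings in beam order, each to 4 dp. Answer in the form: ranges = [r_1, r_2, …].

ranges = [1.6047, 1.7898, 4.9590]

beam 1: φ=-45°, α=345°
  cosα=0.9659 sinα=-0.2588 | (4,4) | tMaxX 0.5694 tMaxY 0.8114 | tΔX 1.0353 tΔY 3.8637
    t=0.5694 [x] (5,4)
    t=0.8114 [y] (5,3)
    t=1.6047 [x] (6,3) — stop
  → r_1 = 1.6047
beam 2: φ=0°, α=30°
  cosα=0.8660 sinα=0.5000 | (4,4) | tMaxX 0.6351 tMaxY 1.5800 | tΔX 1.1547 tΔY 2.0000
    t=0.6351 [x] (5,4)
    t=1.5800 [y] (5,5)
    t=1.7898 [x] (6,5) — stop
  → r_2 = 1.7898
beam 3: φ=45°, α=75°
  cosα=0.2588 sinα=0.9659 | (4,4) | tMaxX 2.1250 tMaxY 0.8179 | tΔX 3.8637 tΔY 1.0353
    t=0.8179 [y] (4,5)
    t=1.8531 [y] (4,6)
    t=2.1250 [x] (5,6)
    t=2.8884 [y] (5,7)
    t=3.9237 [y] (5,8)
    t=4.9590 [y] (5,9) — stop
  → r_3 = 4.9590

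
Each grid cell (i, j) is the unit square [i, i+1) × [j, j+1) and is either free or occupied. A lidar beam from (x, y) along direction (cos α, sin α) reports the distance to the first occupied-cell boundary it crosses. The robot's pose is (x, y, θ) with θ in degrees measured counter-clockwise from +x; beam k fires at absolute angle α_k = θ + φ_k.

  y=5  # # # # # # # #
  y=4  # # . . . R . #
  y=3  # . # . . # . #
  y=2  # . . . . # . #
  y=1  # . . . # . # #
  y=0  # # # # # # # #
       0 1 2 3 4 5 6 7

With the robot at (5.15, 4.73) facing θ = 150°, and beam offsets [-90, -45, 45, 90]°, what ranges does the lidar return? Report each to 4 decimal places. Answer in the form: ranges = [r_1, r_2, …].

beam 1: φ=-90°, α=60°
  direction (0.5000, 0.8660); cell (5,4); t to first gridline: x 1.7000, y 0.3118 (then +2.0000 / +1.1547)
    (5,5) via y @ 0.3118  # hit
  → r_1 = 0.3118
beam 2: φ=-45°, α=105°
  direction (-0.2588, 0.9659); cell (5,4); t to first gridline: x 0.5796, y 0.2795 (then +3.8637 / +1.0353)
    (5,5) via y @ 0.2795  # hit
  → r_2 = 0.2795
beam 3: φ=45°, α=195°
  direction (-0.9659, -0.2588); cell (5,4); t to first gridline: x 0.1553, y 2.8205 (then +1.0353 / +3.8637)
    (4,4) via x @ 0.1553
    (3,4) via x @ 1.1906
    (2,4) via x @ 2.2258
    (2,3) via y @ 2.8205  # hit
  → r_3 = 2.8205
beam 4: φ=90°, α=240°
  direction (-0.5000, -0.8660); cell (5,4); t to first gridline: x 0.3000, y 0.8429 (then +2.0000 / +1.1547)
    (4,4) via x @ 0.3000
    (4,3) via y @ 0.8429
    (4,2) via y @ 1.9976
    (3,2) via x @ 2.3000
    (3,1) via y @ 3.1523
    (2,1) via x @ 4.3000
    (2,0) via y @ 4.3070  # hit
  → r_4 = 4.3070

ranges = [0.3118, 0.2795, 2.8205, 4.3070]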